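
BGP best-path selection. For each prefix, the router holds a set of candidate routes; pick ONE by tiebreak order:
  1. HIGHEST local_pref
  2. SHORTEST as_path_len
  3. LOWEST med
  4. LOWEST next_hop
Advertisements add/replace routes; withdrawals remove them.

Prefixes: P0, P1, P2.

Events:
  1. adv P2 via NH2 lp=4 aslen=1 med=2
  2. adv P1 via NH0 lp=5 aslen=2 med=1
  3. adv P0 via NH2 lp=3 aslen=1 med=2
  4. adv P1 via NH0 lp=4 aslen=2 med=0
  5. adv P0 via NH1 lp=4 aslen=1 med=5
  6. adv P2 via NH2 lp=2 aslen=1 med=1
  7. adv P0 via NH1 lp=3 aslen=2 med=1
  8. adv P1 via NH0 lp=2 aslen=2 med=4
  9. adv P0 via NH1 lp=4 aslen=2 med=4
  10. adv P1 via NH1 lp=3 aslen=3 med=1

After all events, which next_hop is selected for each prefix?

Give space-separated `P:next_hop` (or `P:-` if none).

Answer: P0:NH1 P1:NH1 P2:NH2

Derivation:
Op 1: best P0=- P1=- P2=NH2
Op 2: best P0=- P1=NH0 P2=NH2
Op 3: best P0=NH2 P1=NH0 P2=NH2
Op 4: best P0=NH2 P1=NH0 P2=NH2
Op 5: best P0=NH1 P1=NH0 P2=NH2
Op 6: best P0=NH1 P1=NH0 P2=NH2
Op 7: best P0=NH2 P1=NH0 P2=NH2
Op 8: best P0=NH2 P1=NH0 P2=NH2
Op 9: best P0=NH1 P1=NH0 P2=NH2
Op 10: best P0=NH1 P1=NH1 P2=NH2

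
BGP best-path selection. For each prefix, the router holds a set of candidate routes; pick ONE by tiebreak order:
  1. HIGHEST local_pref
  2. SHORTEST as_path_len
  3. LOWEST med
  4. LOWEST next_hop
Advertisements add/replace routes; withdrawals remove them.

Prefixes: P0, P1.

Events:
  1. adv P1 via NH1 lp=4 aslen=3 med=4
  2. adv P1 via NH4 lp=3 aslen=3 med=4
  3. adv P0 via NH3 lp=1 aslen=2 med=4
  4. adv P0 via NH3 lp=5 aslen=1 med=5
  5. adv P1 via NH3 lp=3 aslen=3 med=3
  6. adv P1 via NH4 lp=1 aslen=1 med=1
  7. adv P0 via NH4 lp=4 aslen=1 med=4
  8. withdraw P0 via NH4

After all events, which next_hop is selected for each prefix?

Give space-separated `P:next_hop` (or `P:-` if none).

Answer: P0:NH3 P1:NH1

Derivation:
Op 1: best P0=- P1=NH1
Op 2: best P0=- P1=NH1
Op 3: best P0=NH3 P1=NH1
Op 4: best P0=NH3 P1=NH1
Op 5: best P0=NH3 P1=NH1
Op 6: best P0=NH3 P1=NH1
Op 7: best P0=NH3 P1=NH1
Op 8: best P0=NH3 P1=NH1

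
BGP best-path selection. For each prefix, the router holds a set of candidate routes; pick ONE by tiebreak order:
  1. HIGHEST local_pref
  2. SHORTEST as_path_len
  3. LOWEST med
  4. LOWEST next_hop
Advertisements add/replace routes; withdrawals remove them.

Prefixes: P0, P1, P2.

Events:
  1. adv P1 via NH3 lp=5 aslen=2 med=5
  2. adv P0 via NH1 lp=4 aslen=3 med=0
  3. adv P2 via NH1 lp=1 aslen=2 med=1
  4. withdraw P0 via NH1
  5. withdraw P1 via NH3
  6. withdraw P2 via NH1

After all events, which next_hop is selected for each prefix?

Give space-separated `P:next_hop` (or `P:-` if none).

Op 1: best P0=- P1=NH3 P2=-
Op 2: best P0=NH1 P1=NH3 P2=-
Op 3: best P0=NH1 P1=NH3 P2=NH1
Op 4: best P0=- P1=NH3 P2=NH1
Op 5: best P0=- P1=- P2=NH1
Op 6: best P0=- P1=- P2=-

Answer: P0:- P1:- P2:-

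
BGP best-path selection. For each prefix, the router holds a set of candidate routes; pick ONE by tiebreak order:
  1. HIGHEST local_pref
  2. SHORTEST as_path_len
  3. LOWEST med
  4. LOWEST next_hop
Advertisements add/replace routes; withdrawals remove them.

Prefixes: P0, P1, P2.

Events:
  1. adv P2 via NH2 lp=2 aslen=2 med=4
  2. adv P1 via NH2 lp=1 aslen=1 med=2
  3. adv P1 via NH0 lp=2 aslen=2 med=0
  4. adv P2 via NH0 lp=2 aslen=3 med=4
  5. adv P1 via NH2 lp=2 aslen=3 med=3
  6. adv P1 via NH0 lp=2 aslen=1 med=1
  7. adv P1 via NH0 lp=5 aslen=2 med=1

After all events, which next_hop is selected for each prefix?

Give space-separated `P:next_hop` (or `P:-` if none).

Op 1: best P0=- P1=- P2=NH2
Op 2: best P0=- P1=NH2 P2=NH2
Op 3: best P0=- P1=NH0 P2=NH2
Op 4: best P0=- P1=NH0 P2=NH2
Op 5: best P0=- P1=NH0 P2=NH2
Op 6: best P0=- P1=NH0 P2=NH2
Op 7: best P0=- P1=NH0 P2=NH2

Answer: P0:- P1:NH0 P2:NH2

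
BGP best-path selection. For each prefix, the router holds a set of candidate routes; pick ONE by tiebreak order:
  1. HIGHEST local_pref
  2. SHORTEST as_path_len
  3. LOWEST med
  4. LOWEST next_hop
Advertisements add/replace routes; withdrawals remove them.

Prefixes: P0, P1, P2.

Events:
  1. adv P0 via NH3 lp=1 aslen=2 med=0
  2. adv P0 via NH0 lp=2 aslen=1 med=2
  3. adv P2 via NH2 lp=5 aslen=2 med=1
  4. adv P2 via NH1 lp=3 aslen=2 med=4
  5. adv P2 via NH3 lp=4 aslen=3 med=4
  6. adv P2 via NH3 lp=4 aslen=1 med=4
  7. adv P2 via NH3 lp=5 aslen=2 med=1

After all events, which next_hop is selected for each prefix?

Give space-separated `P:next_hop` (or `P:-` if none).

Answer: P0:NH0 P1:- P2:NH2

Derivation:
Op 1: best P0=NH3 P1=- P2=-
Op 2: best P0=NH0 P1=- P2=-
Op 3: best P0=NH0 P1=- P2=NH2
Op 4: best P0=NH0 P1=- P2=NH2
Op 5: best P0=NH0 P1=- P2=NH2
Op 6: best P0=NH0 P1=- P2=NH2
Op 7: best P0=NH0 P1=- P2=NH2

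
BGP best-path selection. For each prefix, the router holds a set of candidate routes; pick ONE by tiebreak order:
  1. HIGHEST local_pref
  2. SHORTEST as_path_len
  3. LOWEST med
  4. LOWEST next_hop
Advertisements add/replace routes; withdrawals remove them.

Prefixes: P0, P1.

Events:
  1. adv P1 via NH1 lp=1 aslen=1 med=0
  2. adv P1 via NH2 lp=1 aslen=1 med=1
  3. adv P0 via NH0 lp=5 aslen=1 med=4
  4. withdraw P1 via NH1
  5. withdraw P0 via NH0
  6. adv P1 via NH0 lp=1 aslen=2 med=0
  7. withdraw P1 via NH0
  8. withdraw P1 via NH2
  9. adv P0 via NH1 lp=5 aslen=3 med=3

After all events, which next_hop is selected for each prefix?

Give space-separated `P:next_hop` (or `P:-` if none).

Op 1: best P0=- P1=NH1
Op 2: best P0=- P1=NH1
Op 3: best P0=NH0 P1=NH1
Op 4: best P0=NH0 P1=NH2
Op 5: best P0=- P1=NH2
Op 6: best P0=- P1=NH2
Op 7: best P0=- P1=NH2
Op 8: best P0=- P1=-
Op 9: best P0=NH1 P1=-

Answer: P0:NH1 P1:-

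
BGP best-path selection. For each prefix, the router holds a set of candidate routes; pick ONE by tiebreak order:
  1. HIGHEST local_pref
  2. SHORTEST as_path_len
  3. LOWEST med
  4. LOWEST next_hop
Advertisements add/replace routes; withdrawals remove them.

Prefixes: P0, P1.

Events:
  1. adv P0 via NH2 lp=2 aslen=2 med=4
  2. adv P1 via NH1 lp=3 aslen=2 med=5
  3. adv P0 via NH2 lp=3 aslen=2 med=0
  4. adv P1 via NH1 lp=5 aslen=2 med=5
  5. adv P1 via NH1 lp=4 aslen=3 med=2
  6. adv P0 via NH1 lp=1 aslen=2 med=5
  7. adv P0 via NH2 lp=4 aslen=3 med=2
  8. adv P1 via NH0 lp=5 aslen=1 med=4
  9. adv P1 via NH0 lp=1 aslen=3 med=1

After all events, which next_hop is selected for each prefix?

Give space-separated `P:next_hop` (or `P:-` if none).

Op 1: best P0=NH2 P1=-
Op 2: best P0=NH2 P1=NH1
Op 3: best P0=NH2 P1=NH1
Op 4: best P0=NH2 P1=NH1
Op 5: best P0=NH2 P1=NH1
Op 6: best P0=NH2 P1=NH1
Op 7: best P0=NH2 P1=NH1
Op 8: best P0=NH2 P1=NH0
Op 9: best P0=NH2 P1=NH1

Answer: P0:NH2 P1:NH1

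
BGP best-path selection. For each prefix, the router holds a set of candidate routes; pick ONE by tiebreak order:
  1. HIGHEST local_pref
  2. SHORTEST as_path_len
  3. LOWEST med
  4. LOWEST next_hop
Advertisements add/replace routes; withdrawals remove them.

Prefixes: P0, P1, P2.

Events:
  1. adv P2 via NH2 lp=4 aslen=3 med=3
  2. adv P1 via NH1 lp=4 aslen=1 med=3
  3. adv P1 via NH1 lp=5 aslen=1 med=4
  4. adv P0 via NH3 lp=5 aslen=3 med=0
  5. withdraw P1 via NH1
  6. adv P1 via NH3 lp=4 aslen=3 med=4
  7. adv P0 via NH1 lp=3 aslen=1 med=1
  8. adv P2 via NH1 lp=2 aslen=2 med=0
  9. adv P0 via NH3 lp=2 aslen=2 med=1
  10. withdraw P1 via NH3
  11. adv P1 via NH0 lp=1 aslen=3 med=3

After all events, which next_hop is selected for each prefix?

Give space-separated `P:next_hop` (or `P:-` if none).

Answer: P0:NH1 P1:NH0 P2:NH2

Derivation:
Op 1: best P0=- P1=- P2=NH2
Op 2: best P0=- P1=NH1 P2=NH2
Op 3: best P0=- P1=NH1 P2=NH2
Op 4: best P0=NH3 P1=NH1 P2=NH2
Op 5: best P0=NH3 P1=- P2=NH2
Op 6: best P0=NH3 P1=NH3 P2=NH2
Op 7: best P0=NH3 P1=NH3 P2=NH2
Op 8: best P0=NH3 P1=NH3 P2=NH2
Op 9: best P0=NH1 P1=NH3 P2=NH2
Op 10: best P0=NH1 P1=- P2=NH2
Op 11: best P0=NH1 P1=NH0 P2=NH2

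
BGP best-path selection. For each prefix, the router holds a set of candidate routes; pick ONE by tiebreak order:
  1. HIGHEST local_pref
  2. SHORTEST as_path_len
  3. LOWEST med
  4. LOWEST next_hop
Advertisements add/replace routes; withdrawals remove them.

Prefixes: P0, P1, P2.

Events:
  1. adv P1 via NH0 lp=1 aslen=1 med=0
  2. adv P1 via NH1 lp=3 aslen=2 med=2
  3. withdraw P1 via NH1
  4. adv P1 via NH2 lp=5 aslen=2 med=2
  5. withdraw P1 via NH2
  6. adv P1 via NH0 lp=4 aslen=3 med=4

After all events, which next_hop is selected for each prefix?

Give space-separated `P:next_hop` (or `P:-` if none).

Answer: P0:- P1:NH0 P2:-

Derivation:
Op 1: best P0=- P1=NH0 P2=-
Op 2: best P0=- P1=NH1 P2=-
Op 3: best P0=- P1=NH0 P2=-
Op 4: best P0=- P1=NH2 P2=-
Op 5: best P0=- P1=NH0 P2=-
Op 6: best P0=- P1=NH0 P2=-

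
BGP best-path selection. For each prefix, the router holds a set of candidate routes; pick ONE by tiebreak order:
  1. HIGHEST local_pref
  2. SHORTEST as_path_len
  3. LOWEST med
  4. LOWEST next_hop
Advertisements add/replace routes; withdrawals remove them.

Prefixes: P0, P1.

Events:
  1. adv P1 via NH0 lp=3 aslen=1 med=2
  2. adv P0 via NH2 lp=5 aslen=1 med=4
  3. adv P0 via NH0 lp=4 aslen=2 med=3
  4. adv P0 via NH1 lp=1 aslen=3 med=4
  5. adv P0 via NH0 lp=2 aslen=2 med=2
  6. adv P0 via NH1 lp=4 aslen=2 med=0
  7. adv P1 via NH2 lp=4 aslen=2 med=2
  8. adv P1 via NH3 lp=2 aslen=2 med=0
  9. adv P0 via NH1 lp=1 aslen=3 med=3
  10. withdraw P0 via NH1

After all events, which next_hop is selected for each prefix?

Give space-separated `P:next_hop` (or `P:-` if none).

Op 1: best P0=- P1=NH0
Op 2: best P0=NH2 P1=NH0
Op 3: best P0=NH2 P1=NH0
Op 4: best P0=NH2 P1=NH0
Op 5: best P0=NH2 P1=NH0
Op 6: best P0=NH2 P1=NH0
Op 7: best P0=NH2 P1=NH2
Op 8: best P0=NH2 P1=NH2
Op 9: best P0=NH2 P1=NH2
Op 10: best P0=NH2 P1=NH2

Answer: P0:NH2 P1:NH2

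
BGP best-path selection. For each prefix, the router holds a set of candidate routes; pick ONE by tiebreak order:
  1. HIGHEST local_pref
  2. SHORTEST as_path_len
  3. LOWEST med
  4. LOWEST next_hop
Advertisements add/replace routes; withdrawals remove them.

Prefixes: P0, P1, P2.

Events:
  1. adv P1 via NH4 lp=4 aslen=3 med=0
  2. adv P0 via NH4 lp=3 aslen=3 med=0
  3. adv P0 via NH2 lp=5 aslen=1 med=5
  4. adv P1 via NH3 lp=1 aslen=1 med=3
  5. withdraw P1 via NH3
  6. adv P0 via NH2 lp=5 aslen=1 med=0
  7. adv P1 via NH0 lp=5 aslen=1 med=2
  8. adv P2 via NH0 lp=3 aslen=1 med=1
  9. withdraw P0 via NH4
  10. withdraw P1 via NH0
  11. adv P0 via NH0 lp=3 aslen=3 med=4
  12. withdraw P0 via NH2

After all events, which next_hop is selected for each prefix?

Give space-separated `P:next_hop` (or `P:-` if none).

Op 1: best P0=- P1=NH4 P2=-
Op 2: best P0=NH4 P1=NH4 P2=-
Op 3: best P0=NH2 P1=NH4 P2=-
Op 4: best P0=NH2 P1=NH4 P2=-
Op 5: best P0=NH2 P1=NH4 P2=-
Op 6: best P0=NH2 P1=NH4 P2=-
Op 7: best P0=NH2 P1=NH0 P2=-
Op 8: best P0=NH2 P1=NH0 P2=NH0
Op 9: best P0=NH2 P1=NH0 P2=NH0
Op 10: best P0=NH2 P1=NH4 P2=NH0
Op 11: best P0=NH2 P1=NH4 P2=NH0
Op 12: best P0=NH0 P1=NH4 P2=NH0

Answer: P0:NH0 P1:NH4 P2:NH0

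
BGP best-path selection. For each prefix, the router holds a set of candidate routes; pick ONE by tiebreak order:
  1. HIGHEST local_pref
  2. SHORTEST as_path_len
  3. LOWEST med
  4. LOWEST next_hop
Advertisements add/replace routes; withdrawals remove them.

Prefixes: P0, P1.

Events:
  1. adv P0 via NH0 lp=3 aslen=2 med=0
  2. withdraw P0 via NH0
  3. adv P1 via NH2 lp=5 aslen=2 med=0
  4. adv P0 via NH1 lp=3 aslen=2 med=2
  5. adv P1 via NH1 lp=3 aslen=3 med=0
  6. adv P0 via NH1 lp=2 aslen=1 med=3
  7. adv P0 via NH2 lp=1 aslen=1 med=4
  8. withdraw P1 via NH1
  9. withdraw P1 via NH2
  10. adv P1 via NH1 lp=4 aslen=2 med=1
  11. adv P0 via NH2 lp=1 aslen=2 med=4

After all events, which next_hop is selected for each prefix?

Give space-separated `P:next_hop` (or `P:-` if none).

Answer: P0:NH1 P1:NH1

Derivation:
Op 1: best P0=NH0 P1=-
Op 2: best P0=- P1=-
Op 3: best P0=- P1=NH2
Op 4: best P0=NH1 P1=NH2
Op 5: best P0=NH1 P1=NH2
Op 6: best P0=NH1 P1=NH2
Op 7: best P0=NH1 P1=NH2
Op 8: best P0=NH1 P1=NH2
Op 9: best P0=NH1 P1=-
Op 10: best P0=NH1 P1=NH1
Op 11: best P0=NH1 P1=NH1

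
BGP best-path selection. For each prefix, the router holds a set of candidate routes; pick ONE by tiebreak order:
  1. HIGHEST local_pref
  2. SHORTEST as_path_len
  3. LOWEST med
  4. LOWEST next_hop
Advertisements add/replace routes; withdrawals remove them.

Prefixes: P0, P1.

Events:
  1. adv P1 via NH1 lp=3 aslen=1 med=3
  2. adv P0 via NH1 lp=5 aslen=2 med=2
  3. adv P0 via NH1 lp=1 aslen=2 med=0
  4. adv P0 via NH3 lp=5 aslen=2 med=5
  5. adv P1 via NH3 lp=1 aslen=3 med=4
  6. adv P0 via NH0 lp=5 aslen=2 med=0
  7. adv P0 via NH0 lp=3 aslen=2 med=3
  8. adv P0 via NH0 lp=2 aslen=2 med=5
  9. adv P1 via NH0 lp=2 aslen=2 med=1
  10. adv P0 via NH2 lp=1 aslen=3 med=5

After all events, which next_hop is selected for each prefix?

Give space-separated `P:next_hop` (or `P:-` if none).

Answer: P0:NH3 P1:NH1

Derivation:
Op 1: best P0=- P1=NH1
Op 2: best P0=NH1 P1=NH1
Op 3: best P0=NH1 P1=NH1
Op 4: best P0=NH3 P1=NH1
Op 5: best P0=NH3 P1=NH1
Op 6: best P0=NH0 P1=NH1
Op 7: best P0=NH3 P1=NH1
Op 8: best P0=NH3 P1=NH1
Op 9: best P0=NH3 P1=NH1
Op 10: best P0=NH3 P1=NH1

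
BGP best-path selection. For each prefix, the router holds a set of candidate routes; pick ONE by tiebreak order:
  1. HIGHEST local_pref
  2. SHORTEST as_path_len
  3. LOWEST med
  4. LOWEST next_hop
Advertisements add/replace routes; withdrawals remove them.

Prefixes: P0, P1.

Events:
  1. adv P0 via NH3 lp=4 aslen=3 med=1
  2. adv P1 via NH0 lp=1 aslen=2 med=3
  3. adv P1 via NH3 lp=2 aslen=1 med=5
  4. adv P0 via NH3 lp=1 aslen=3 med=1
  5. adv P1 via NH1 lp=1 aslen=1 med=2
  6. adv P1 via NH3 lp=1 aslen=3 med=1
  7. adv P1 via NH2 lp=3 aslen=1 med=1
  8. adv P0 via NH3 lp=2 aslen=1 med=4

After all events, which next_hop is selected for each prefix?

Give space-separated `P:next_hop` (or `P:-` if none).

Answer: P0:NH3 P1:NH2

Derivation:
Op 1: best P0=NH3 P1=-
Op 2: best P0=NH3 P1=NH0
Op 3: best P0=NH3 P1=NH3
Op 4: best P0=NH3 P1=NH3
Op 5: best P0=NH3 P1=NH3
Op 6: best P0=NH3 P1=NH1
Op 7: best P0=NH3 P1=NH2
Op 8: best P0=NH3 P1=NH2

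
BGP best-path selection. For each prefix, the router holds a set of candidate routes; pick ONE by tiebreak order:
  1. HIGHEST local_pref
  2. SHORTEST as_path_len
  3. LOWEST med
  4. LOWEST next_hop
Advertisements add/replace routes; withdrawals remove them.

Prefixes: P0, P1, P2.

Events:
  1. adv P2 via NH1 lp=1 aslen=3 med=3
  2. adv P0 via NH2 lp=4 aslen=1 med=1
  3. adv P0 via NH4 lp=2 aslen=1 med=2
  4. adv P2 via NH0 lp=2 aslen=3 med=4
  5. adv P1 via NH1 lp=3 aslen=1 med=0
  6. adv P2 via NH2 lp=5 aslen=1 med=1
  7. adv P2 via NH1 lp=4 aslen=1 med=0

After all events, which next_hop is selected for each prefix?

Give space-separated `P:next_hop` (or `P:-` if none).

Op 1: best P0=- P1=- P2=NH1
Op 2: best P0=NH2 P1=- P2=NH1
Op 3: best P0=NH2 P1=- P2=NH1
Op 4: best P0=NH2 P1=- P2=NH0
Op 5: best P0=NH2 P1=NH1 P2=NH0
Op 6: best P0=NH2 P1=NH1 P2=NH2
Op 7: best P0=NH2 P1=NH1 P2=NH2

Answer: P0:NH2 P1:NH1 P2:NH2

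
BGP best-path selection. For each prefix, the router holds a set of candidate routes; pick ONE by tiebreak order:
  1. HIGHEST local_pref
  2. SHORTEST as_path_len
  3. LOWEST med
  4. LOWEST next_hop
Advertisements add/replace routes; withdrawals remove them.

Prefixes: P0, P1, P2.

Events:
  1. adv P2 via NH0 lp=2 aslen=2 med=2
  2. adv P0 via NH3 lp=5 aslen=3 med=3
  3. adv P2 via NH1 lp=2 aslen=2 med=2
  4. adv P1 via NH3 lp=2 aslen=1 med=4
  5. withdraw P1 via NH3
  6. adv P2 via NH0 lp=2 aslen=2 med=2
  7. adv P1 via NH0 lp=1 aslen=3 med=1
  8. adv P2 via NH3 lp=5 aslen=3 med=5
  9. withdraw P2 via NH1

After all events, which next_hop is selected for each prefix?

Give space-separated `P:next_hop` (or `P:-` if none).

Op 1: best P0=- P1=- P2=NH0
Op 2: best P0=NH3 P1=- P2=NH0
Op 3: best P0=NH3 P1=- P2=NH0
Op 4: best P0=NH3 P1=NH3 P2=NH0
Op 5: best P0=NH3 P1=- P2=NH0
Op 6: best P0=NH3 P1=- P2=NH0
Op 7: best P0=NH3 P1=NH0 P2=NH0
Op 8: best P0=NH3 P1=NH0 P2=NH3
Op 9: best P0=NH3 P1=NH0 P2=NH3

Answer: P0:NH3 P1:NH0 P2:NH3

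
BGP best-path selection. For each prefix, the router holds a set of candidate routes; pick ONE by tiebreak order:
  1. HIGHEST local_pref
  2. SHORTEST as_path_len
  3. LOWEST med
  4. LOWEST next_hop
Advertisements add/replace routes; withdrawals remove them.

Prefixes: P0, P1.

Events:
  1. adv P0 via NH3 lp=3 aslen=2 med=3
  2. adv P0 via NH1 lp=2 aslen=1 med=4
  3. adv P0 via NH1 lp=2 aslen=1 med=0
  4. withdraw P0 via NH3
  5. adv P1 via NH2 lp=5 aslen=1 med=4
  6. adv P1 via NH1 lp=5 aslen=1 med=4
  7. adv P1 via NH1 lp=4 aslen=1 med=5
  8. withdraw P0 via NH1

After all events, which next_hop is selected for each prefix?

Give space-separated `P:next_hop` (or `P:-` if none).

Answer: P0:- P1:NH2

Derivation:
Op 1: best P0=NH3 P1=-
Op 2: best P0=NH3 P1=-
Op 3: best P0=NH3 P1=-
Op 4: best P0=NH1 P1=-
Op 5: best P0=NH1 P1=NH2
Op 6: best P0=NH1 P1=NH1
Op 7: best P0=NH1 P1=NH2
Op 8: best P0=- P1=NH2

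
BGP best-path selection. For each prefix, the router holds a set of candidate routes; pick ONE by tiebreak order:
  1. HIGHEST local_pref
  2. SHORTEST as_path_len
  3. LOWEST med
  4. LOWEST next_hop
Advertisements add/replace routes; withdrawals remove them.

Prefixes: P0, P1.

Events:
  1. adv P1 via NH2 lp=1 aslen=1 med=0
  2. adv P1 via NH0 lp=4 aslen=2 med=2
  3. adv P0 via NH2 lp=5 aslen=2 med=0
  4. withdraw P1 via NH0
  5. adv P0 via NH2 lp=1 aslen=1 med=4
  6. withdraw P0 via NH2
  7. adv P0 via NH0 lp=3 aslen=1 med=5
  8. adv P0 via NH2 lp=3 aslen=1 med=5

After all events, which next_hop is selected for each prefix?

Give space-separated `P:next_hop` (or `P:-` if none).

Answer: P0:NH0 P1:NH2

Derivation:
Op 1: best P0=- P1=NH2
Op 2: best P0=- P1=NH0
Op 3: best P0=NH2 P1=NH0
Op 4: best P0=NH2 P1=NH2
Op 5: best P0=NH2 P1=NH2
Op 6: best P0=- P1=NH2
Op 7: best P0=NH0 P1=NH2
Op 8: best P0=NH0 P1=NH2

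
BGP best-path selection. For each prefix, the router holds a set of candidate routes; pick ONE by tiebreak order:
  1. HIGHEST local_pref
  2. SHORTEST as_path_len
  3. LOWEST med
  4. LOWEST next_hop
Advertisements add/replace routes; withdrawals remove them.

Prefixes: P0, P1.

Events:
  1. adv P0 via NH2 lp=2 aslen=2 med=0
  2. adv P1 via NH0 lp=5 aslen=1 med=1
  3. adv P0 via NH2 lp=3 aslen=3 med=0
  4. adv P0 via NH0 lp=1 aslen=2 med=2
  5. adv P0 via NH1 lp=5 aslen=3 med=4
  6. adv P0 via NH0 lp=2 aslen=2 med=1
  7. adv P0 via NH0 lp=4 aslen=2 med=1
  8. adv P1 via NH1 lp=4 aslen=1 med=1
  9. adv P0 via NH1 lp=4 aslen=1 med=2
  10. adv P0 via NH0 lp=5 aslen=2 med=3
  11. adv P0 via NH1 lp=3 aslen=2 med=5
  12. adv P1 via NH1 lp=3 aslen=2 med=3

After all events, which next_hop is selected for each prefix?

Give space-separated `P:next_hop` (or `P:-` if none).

Op 1: best P0=NH2 P1=-
Op 2: best P0=NH2 P1=NH0
Op 3: best P0=NH2 P1=NH0
Op 4: best P0=NH2 P1=NH0
Op 5: best P0=NH1 P1=NH0
Op 6: best P0=NH1 P1=NH0
Op 7: best P0=NH1 P1=NH0
Op 8: best P0=NH1 P1=NH0
Op 9: best P0=NH1 P1=NH0
Op 10: best P0=NH0 P1=NH0
Op 11: best P0=NH0 P1=NH0
Op 12: best P0=NH0 P1=NH0

Answer: P0:NH0 P1:NH0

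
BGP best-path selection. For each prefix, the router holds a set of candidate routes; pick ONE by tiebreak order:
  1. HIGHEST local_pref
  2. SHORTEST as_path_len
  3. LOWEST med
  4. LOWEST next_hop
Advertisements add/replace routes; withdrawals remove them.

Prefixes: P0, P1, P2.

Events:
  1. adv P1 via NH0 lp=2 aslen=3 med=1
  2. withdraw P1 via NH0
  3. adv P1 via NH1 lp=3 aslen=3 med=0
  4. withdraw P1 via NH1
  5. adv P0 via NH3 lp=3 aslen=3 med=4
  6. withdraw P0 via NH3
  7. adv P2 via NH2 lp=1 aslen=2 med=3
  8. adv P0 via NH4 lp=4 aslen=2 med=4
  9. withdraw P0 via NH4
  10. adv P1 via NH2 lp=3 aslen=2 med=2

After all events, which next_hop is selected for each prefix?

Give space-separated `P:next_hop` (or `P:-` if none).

Op 1: best P0=- P1=NH0 P2=-
Op 2: best P0=- P1=- P2=-
Op 3: best P0=- P1=NH1 P2=-
Op 4: best P0=- P1=- P2=-
Op 5: best P0=NH3 P1=- P2=-
Op 6: best P0=- P1=- P2=-
Op 7: best P0=- P1=- P2=NH2
Op 8: best P0=NH4 P1=- P2=NH2
Op 9: best P0=- P1=- P2=NH2
Op 10: best P0=- P1=NH2 P2=NH2

Answer: P0:- P1:NH2 P2:NH2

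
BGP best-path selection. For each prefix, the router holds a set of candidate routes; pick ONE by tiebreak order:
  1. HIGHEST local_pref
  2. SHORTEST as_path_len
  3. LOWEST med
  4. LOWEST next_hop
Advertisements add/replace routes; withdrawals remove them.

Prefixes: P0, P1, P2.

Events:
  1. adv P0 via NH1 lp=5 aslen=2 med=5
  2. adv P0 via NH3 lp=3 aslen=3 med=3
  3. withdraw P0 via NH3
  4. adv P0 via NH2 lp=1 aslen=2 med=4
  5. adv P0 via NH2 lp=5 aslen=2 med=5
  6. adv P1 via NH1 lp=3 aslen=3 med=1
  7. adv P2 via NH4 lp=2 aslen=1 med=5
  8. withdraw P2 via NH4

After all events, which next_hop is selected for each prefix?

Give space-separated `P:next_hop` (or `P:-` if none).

Op 1: best P0=NH1 P1=- P2=-
Op 2: best P0=NH1 P1=- P2=-
Op 3: best P0=NH1 P1=- P2=-
Op 4: best P0=NH1 P1=- P2=-
Op 5: best P0=NH1 P1=- P2=-
Op 6: best P0=NH1 P1=NH1 P2=-
Op 7: best P0=NH1 P1=NH1 P2=NH4
Op 8: best P0=NH1 P1=NH1 P2=-

Answer: P0:NH1 P1:NH1 P2:-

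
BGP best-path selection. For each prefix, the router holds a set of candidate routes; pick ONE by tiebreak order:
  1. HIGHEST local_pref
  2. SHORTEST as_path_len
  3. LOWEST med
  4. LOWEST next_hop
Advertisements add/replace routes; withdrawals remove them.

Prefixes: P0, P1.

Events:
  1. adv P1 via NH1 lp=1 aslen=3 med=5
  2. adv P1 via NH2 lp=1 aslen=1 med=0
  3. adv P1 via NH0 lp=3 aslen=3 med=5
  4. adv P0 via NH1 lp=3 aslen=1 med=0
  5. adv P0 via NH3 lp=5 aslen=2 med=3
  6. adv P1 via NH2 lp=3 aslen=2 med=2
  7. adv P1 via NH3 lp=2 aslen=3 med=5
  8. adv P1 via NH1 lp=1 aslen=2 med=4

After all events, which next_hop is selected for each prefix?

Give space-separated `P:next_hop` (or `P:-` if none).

Op 1: best P0=- P1=NH1
Op 2: best P0=- P1=NH2
Op 3: best P0=- P1=NH0
Op 4: best P0=NH1 P1=NH0
Op 5: best P0=NH3 P1=NH0
Op 6: best P0=NH3 P1=NH2
Op 7: best P0=NH3 P1=NH2
Op 8: best P0=NH3 P1=NH2

Answer: P0:NH3 P1:NH2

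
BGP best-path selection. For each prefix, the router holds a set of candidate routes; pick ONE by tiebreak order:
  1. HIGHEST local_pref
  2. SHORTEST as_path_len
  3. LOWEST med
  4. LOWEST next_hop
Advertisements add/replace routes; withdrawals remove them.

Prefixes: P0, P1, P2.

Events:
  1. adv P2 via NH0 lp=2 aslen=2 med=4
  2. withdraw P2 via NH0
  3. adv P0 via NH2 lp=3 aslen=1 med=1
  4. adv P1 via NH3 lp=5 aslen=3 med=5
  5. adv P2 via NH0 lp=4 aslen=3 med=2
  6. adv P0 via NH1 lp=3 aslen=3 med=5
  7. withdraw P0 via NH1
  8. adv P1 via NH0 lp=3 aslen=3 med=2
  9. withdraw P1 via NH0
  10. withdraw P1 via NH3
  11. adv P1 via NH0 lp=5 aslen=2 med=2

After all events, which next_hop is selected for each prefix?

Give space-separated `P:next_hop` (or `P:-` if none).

Op 1: best P0=- P1=- P2=NH0
Op 2: best P0=- P1=- P2=-
Op 3: best P0=NH2 P1=- P2=-
Op 4: best P0=NH2 P1=NH3 P2=-
Op 5: best P0=NH2 P1=NH3 P2=NH0
Op 6: best P0=NH2 P1=NH3 P2=NH0
Op 7: best P0=NH2 P1=NH3 P2=NH0
Op 8: best P0=NH2 P1=NH3 P2=NH0
Op 9: best P0=NH2 P1=NH3 P2=NH0
Op 10: best P0=NH2 P1=- P2=NH0
Op 11: best P0=NH2 P1=NH0 P2=NH0

Answer: P0:NH2 P1:NH0 P2:NH0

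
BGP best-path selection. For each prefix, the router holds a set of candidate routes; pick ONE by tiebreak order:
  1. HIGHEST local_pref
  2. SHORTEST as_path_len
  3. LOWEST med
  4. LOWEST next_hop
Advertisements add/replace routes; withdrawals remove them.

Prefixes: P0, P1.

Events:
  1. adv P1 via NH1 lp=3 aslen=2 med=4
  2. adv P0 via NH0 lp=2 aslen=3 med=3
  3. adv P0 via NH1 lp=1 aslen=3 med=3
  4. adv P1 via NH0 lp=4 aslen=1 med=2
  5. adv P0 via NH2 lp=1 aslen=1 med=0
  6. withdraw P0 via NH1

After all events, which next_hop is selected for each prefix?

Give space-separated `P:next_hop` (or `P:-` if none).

Answer: P0:NH0 P1:NH0

Derivation:
Op 1: best P0=- P1=NH1
Op 2: best P0=NH0 P1=NH1
Op 3: best P0=NH0 P1=NH1
Op 4: best P0=NH0 P1=NH0
Op 5: best P0=NH0 P1=NH0
Op 6: best P0=NH0 P1=NH0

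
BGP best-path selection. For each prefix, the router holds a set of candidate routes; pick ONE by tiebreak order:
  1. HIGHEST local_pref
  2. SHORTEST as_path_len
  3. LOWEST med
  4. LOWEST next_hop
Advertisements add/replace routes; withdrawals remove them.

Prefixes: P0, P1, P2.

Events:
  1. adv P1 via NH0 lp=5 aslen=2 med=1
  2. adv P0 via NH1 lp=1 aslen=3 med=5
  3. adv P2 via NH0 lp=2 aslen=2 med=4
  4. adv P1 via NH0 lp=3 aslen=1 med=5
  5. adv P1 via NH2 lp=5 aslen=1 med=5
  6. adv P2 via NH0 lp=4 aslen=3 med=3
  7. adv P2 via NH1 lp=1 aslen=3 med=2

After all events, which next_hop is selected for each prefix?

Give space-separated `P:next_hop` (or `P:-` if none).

Answer: P0:NH1 P1:NH2 P2:NH0

Derivation:
Op 1: best P0=- P1=NH0 P2=-
Op 2: best P0=NH1 P1=NH0 P2=-
Op 3: best P0=NH1 P1=NH0 P2=NH0
Op 4: best P0=NH1 P1=NH0 P2=NH0
Op 5: best P0=NH1 P1=NH2 P2=NH0
Op 6: best P0=NH1 P1=NH2 P2=NH0
Op 7: best P0=NH1 P1=NH2 P2=NH0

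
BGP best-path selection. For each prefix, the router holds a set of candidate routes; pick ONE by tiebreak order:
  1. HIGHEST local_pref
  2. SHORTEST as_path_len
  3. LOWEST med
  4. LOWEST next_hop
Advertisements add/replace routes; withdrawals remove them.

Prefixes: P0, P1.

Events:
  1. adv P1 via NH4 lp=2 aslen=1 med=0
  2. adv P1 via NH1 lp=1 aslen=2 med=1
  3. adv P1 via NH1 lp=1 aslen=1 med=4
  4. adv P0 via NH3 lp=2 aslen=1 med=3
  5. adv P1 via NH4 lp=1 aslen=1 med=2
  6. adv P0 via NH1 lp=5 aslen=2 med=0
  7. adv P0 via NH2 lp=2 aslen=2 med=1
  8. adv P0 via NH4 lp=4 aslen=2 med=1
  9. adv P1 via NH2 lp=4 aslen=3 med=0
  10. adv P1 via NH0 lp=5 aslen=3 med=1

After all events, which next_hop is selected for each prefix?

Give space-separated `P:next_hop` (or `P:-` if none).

Op 1: best P0=- P1=NH4
Op 2: best P0=- P1=NH4
Op 3: best P0=- P1=NH4
Op 4: best P0=NH3 P1=NH4
Op 5: best P0=NH3 P1=NH4
Op 6: best P0=NH1 P1=NH4
Op 7: best P0=NH1 P1=NH4
Op 8: best P0=NH1 P1=NH4
Op 9: best P0=NH1 P1=NH2
Op 10: best P0=NH1 P1=NH0

Answer: P0:NH1 P1:NH0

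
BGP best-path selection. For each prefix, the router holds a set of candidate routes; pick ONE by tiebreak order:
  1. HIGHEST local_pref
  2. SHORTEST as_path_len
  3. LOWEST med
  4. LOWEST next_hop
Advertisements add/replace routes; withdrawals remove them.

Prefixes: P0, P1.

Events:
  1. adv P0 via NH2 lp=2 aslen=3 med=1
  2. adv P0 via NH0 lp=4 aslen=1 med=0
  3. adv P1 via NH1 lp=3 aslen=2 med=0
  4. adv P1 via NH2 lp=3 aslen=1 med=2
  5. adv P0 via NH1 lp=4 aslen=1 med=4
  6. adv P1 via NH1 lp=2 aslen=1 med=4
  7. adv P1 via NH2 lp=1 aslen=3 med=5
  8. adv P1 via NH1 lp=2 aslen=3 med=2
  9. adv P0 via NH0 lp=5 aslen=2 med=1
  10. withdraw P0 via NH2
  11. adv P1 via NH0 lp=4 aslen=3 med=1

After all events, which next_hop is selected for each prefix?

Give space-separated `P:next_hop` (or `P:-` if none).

Answer: P0:NH0 P1:NH0

Derivation:
Op 1: best P0=NH2 P1=-
Op 2: best P0=NH0 P1=-
Op 3: best P0=NH0 P1=NH1
Op 4: best P0=NH0 P1=NH2
Op 5: best P0=NH0 P1=NH2
Op 6: best P0=NH0 P1=NH2
Op 7: best P0=NH0 P1=NH1
Op 8: best P0=NH0 P1=NH1
Op 9: best P0=NH0 P1=NH1
Op 10: best P0=NH0 P1=NH1
Op 11: best P0=NH0 P1=NH0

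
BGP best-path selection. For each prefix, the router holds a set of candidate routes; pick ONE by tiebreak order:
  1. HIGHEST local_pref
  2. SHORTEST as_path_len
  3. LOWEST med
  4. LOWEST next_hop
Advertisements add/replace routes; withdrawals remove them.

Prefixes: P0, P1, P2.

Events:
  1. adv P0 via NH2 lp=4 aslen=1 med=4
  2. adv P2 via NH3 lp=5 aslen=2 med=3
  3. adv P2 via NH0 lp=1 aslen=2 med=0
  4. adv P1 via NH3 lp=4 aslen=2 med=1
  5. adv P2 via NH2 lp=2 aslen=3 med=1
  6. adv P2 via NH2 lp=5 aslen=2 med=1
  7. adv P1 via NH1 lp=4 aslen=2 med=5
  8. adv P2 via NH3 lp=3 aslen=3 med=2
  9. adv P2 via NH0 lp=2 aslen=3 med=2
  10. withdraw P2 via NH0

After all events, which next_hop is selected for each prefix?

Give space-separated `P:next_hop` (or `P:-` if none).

Op 1: best P0=NH2 P1=- P2=-
Op 2: best P0=NH2 P1=- P2=NH3
Op 3: best P0=NH2 P1=- P2=NH3
Op 4: best P0=NH2 P1=NH3 P2=NH3
Op 5: best P0=NH2 P1=NH3 P2=NH3
Op 6: best P0=NH2 P1=NH3 P2=NH2
Op 7: best P0=NH2 P1=NH3 P2=NH2
Op 8: best P0=NH2 P1=NH3 P2=NH2
Op 9: best P0=NH2 P1=NH3 P2=NH2
Op 10: best P0=NH2 P1=NH3 P2=NH2

Answer: P0:NH2 P1:NH3 P2:NH2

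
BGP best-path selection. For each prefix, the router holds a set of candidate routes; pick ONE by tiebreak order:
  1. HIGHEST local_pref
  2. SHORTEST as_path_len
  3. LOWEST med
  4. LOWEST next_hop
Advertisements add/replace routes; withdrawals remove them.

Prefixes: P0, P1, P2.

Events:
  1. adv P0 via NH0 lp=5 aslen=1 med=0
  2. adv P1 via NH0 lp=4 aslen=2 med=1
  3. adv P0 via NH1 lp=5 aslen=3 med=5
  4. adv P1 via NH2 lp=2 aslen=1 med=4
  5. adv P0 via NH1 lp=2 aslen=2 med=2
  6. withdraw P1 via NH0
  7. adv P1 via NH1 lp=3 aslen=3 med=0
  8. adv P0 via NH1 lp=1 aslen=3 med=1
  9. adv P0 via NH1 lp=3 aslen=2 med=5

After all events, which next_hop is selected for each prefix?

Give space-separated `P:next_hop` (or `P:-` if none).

Answer: P0:NH0 P1:NH1 P2:-

Derivation:
Op 1: best P0=NH0 P1=- P2=-
Op 2: best P0=NH0 P1=NH0 P2=-
Op 3: best P0=NH0 P1=NH0 P2=-
Op 4: best P0=NH0 P1=NH0 P2=-
Op 5: best P0=NH0 P1=NH0 P2=-
Op 6: best P0=NH0 P1=NH2 P2=-
Op 7: best P0=NH0 P1=NH1 P2=-
Op 8: best P0=NH0 P1=NH1 P2=-
Op 9: best P0=NH0 P1=NH1 P2=-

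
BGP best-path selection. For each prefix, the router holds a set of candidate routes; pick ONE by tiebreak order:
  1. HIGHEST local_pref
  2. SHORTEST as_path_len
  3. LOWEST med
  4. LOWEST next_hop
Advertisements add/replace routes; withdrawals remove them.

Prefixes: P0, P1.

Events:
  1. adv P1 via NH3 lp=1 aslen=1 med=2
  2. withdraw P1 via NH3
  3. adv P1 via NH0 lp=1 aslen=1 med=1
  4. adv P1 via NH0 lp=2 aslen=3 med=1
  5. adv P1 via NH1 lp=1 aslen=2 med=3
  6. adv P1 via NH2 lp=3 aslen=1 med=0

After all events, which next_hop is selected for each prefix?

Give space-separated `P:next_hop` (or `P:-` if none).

Op 1: best P0=- P1=NH3
Op 2: best P0=- P1=-
Op 3: best P0=- P1=NH0
Op 4: best P0=- P1=NH0
Op 5: best P0=- P1=NH0
Op 6: best P0=- P1=NH2

Answer: P0:- P1:NH2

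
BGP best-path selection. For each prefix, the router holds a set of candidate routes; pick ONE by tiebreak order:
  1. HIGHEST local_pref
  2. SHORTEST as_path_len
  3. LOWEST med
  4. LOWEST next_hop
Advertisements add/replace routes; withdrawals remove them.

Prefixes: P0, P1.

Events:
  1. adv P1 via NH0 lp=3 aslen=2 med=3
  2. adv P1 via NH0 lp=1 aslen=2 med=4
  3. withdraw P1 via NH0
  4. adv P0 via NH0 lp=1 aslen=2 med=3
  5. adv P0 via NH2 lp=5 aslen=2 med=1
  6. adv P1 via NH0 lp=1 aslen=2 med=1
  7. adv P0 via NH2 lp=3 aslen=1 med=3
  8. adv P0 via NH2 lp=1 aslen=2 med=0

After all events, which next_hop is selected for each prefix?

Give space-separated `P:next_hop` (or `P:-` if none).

Op 1: best P0=- P1=NH0
Op 2: best P0=- P1=NH0
Op 3: best P0=- P1=-
Op 4: best P0=NH0 P1=-
Op 5: best P0=NH2 P1=-
Op 6: best P0=NH2 P1=NH0
Op 7: best P0=NH2 P1=NH0
Op 8: best P0=NH2 P1=NH0

Answer: P0:NH2 P1:NH0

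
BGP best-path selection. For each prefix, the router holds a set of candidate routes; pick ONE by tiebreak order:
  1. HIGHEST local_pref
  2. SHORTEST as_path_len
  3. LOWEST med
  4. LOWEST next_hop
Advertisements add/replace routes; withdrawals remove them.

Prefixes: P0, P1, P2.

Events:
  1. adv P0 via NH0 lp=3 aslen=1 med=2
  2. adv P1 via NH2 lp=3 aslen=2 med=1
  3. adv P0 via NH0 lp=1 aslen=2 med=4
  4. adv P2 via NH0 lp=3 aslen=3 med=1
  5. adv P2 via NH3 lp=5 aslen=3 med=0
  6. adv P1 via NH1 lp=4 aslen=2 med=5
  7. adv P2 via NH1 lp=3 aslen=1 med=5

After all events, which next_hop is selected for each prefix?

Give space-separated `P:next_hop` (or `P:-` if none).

Answer: P0:NH0 P1:NH1 P2:NH3

Derivation:
Op 1: best P0=NH0 P1=- P2=-
Op 2: best P0=NH0 P1=NH2 P2=-
Op 3: best P0=NH0 P1=NH2 P2=-
Op 4: best P0=NH0 P1=NH2 P2=NH0
Op 5: best P0=NH0 P1=NH2 P2=NH3
Op 6: best P0=NH0 P1=NH1 P2=NH3
Op 7: best P0=NH0 P1=NH1 P2=NH3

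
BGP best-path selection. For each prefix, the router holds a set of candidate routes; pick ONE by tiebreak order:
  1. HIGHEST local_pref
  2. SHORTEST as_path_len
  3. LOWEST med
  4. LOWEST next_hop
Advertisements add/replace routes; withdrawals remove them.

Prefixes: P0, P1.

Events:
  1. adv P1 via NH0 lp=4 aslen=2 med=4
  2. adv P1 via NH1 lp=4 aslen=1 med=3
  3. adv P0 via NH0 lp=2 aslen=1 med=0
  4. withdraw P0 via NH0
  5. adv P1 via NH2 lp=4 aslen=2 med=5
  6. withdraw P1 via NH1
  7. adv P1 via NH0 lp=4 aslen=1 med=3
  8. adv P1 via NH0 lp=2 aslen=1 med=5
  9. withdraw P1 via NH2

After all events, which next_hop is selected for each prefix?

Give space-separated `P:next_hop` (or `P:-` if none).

Answer: P0:- P1:NH0

Derivation:
Op 1: best P0=- P1=NH0
Op 2: best P0=- P1=NH1
Op 3: best P0=NH0 P1=NH1
Op 4: best P0=- P1=NH1
Op 5: best P0=- P1=NH1
Op 6: best P0=- P1=NH0
Op 7: best P0=- P1=NH0
Op 8: best P0=- P1=NH2
Op 9: best P0=- P1=NH0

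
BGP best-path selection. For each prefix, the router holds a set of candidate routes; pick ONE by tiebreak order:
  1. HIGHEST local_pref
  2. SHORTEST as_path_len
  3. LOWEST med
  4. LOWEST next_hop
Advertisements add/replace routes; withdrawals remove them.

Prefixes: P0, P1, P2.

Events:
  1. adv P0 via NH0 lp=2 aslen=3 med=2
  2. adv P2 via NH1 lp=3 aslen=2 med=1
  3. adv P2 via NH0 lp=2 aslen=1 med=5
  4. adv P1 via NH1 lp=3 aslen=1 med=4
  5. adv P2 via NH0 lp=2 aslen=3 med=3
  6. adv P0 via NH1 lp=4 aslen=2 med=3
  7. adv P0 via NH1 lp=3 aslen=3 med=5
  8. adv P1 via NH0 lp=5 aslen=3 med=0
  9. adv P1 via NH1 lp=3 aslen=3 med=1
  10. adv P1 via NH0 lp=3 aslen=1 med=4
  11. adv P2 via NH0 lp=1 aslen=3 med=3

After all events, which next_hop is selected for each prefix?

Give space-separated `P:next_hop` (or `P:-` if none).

Answer: P0:NH1 P1:NH0 P2:NH1

Derivation:
Op 1: best P0=NH0 P1=- P2=-
Op 2: best P0=NH0 P1=- P2=NH1
Op 3: best P0=NH0 P1=- P2=NH1
Op 4: best P0=NH0 P1=NH1 P2=NH1
Op 5: best P0=NH0 P1=NH1 P2=NH1
Op 6: best P0=NH1 P1=NH1 P2=NH1
Op 7: best P0=NH1 P1=NH1 P2=NH1
Op 8: best P0=NH1 P1=NH0 P2=NH1
Op 9: best P0=NH1 P1=NH0 P2=NH1
Op 10: best P0=NH1 P1=NH0 P2=NH1
Op 11: best P0=NH1 P1=NH0 P2=NH1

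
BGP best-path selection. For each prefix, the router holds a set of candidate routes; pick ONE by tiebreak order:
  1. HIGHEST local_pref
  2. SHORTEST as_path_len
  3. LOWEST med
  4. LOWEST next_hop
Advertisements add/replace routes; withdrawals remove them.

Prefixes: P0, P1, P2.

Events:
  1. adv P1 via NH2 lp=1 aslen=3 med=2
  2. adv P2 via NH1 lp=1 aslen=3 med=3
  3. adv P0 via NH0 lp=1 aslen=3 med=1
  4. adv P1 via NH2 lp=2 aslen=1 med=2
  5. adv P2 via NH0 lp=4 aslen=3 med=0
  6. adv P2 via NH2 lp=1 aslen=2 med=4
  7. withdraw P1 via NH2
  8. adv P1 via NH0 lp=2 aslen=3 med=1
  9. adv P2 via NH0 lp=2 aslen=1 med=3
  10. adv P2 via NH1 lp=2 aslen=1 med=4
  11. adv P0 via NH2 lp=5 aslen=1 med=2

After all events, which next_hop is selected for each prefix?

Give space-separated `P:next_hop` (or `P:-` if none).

Answer: P0:NH2 P1:NH0 P2:NH0

Derivation:
Op 1: best P0=- P1=NH2 P2=-
Op 2: best P0=- P1=NH2 P2=NH1
Op 3: best P0=NH0 P1=NH2 P2=NH1
Op 4: best P0=NH0 P1=NH2 P2=NH1
Op 5: best P0=NH0 P1=NH2 P2=NH0
Op 6: best P0=NH0 P1=NH2 P2=NH0
Op 7: best P0=NH0 P1=- P2=NH0
Op 8: best P0=NH0 P1=NH0 P2=NH0
Op 9: best P0=NH0 P1=NH0 P2=NH0
Op 10: best P0=NH0 P1=NH0 P2=NH0
Op 11: best P0=NH2 P1=NH0 P2=NH0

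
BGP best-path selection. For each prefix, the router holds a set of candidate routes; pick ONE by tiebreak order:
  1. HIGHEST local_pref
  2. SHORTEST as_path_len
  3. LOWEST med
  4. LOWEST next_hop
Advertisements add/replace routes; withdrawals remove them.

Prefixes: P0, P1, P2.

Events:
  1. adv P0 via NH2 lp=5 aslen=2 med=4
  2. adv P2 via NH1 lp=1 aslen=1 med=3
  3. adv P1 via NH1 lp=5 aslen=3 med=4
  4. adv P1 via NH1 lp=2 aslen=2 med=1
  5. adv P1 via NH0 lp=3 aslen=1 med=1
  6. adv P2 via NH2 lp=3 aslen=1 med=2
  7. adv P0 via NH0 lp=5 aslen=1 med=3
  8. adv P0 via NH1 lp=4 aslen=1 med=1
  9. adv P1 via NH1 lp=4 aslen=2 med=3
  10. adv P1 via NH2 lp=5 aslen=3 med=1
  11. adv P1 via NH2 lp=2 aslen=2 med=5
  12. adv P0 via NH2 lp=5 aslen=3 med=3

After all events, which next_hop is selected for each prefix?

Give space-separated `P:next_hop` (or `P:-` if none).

Op 1: best P0=NH2 P1=- P2=-
Op 2: best P0=NH2 P1=- P2=NH1
Op 3: best P0=NH2 P1=NH1 P2=NH1
Op 4: best P0=NH2 P1=NH1 P2=NH1
Op 5: best P0=NH2 P1=NH0 P2=NH1
Op 6: best P0=NH2 P1=NH0 P2=NH2
Op 7: best P0=NH0 P1=NH0 P2=NH2
Op 8: best P0=NH0 P1=NH0 P2=NH2
Op 9: best P0=NH0 P1=NH1 P2=NH2
Op 10: best P0=NH0 P1=NH2 P2=NH2
Op 11: best P0=NH0 P1=NH1 P2=NH2
Op 12: best P0=NH0 P1=NH1 P2=NH2

Answer: P0:NH0 P1:NH1 P2:NH2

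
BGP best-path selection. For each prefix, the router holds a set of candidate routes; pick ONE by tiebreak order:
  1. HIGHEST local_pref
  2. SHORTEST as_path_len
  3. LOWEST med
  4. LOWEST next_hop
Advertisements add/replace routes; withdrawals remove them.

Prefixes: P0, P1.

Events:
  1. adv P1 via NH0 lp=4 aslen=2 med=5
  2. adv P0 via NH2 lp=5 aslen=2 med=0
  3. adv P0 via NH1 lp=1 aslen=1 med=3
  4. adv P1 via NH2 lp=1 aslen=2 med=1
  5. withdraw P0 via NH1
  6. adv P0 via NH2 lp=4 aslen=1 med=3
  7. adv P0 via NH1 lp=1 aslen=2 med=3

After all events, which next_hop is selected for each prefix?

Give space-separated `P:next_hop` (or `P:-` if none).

Op 1: best P0=- P1=NH0
Op 2: best P0=NH2 P1=NH0
Op 3: best P0=NH2 P1=NH0
Op 4: best P0=NH2 P1=NH0
Op 5: best P0=NH2 P1=NH0
Op 6: best P0=NH2 P1=NH0
Op 7: best P0=NH2 P1=NH0

Answer: P0:NH2 P1:NH0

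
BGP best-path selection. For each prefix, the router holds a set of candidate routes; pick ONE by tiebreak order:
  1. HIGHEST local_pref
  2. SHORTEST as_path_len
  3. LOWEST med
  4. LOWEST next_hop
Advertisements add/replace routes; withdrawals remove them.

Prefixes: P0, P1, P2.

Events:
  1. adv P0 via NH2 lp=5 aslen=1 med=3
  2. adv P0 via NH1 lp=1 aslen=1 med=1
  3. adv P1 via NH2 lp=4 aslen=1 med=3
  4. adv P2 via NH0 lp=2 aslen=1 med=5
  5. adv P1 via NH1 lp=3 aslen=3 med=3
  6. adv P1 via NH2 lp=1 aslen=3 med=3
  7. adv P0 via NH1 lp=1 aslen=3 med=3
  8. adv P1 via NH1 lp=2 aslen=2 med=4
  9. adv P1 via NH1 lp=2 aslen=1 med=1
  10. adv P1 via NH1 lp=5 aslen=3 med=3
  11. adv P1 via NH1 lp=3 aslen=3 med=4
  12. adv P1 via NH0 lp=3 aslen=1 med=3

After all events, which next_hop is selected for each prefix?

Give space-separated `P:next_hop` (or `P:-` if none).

Answer: P0:NH2 P1:NH0 P2:NH0

Derivation:
Op 1: best P0=NH2 P1=- P2=-
Op 2: best P0=NH2 P1=- P2=-
Op 3: best P0=NH2 P1=NH2 P2=-
Op 4: best P0=NH2 P1=NH2 P2=NH0
Op 5: best P0=NH2 P1=NH2 P2=NH0
Op 6: best P0=NH2 P1=NH1 P2=NH0
Op 7: best P0=NH2 P1=NH1 P2=NH0
Op 8: best P0=NH2 P1=NH1 P2=NH0
Op 9: best P0=NH2 P1=NH1 P2=NH0
Op 10: best P0=NH2 P1=NH1 P2=NH0
Op 11: best P0=NH2 P1=NH1 P2=NH0
Op 12: best P0=NH2 P1=NH0 P2=NH0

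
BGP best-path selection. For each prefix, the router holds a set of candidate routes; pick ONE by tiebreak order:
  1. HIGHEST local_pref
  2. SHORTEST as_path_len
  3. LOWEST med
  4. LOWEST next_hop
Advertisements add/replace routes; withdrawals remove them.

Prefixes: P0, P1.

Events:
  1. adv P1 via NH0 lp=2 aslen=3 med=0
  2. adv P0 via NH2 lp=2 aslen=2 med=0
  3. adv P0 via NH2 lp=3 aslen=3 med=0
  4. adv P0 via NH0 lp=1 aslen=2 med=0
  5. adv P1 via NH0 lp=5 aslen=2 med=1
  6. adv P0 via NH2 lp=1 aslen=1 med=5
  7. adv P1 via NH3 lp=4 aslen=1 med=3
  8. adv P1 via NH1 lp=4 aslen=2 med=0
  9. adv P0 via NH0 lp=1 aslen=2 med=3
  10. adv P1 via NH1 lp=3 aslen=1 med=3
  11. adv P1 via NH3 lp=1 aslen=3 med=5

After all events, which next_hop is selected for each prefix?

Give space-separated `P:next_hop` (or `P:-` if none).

Answer: P0:NH2 P1:NH0

Derivation:
Op 1: best P0=- P1=NH0
Op 2: best P0=NH2 P1=NH0
Op 3: best P0=NH2 P1=NH0
Op 4: best P0=NH2 P1=NH0
Op 5: best P0=NH2 P1=NH0
Op 6: best P0=NH2 P1=NH0
Op 7: best P0=NH2 P1=NH0
Op 8: best P0=NH2 P1=NH0
Op 9: best P0=NH2 P1=NH0
Op 10: best P0=NH2 P1=NH0
Op 11: best P0=NH2 P1=NH0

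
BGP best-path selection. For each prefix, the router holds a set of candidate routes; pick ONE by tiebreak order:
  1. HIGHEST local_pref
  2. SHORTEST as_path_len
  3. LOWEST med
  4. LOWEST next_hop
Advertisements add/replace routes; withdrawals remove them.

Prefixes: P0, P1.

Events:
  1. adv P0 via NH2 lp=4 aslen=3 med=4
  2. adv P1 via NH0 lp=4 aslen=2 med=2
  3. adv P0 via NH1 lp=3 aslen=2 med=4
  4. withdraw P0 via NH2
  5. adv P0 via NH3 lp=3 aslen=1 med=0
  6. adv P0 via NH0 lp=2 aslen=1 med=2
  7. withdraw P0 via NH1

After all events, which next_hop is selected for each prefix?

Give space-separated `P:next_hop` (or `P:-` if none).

Op 1: best P0=NH2 P1=-
Op 2: best P0=NH2 P1=NH0
Op 3: best P0=NH2 P1=NH0
Op 4: best P0=NH1 P1=NH0
Op 5: best P0=NH3 P1=NH0
Op 6: best P0=NH3 P1=NH0
Op 7: best P0=NH3 P1=NH0

Answer: P0:NH3 P1:NH0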